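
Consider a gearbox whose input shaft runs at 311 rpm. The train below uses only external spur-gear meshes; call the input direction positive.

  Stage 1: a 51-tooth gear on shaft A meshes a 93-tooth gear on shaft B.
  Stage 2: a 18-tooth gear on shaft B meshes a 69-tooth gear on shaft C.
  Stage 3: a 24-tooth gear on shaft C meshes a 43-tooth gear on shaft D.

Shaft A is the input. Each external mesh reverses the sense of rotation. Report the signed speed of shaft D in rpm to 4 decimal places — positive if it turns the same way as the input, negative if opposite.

Stage 1 [51T→93T]: ω = 311.0000×51/93 = 170.5484 rpm, dir flips to −; running = −170.5484
Stage 2 [18T→69T]: ω = 170.5484×18/69 = 44.4909 rpm, dir flips to +; running = +44.4909
Stage 3 [24T→43T]: ω = 44.4909×24/43 = 24.8321 rpm, dir flips to −; running = −24.8321

-24.8321 rpm (opposite to input, |ω| = 24.8321 rpm)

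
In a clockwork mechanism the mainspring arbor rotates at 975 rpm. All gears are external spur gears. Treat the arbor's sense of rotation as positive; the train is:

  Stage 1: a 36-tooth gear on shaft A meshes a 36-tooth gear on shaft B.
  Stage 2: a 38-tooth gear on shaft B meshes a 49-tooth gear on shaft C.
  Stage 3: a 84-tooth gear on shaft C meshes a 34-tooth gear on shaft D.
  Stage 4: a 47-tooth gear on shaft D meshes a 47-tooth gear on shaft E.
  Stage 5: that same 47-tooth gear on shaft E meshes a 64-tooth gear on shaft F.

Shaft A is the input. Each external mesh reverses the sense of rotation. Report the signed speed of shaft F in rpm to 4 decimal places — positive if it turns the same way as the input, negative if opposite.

Stage 1 [36T→36T]: ω = 975.0000×36/36 = 975.0000 rpm, dir flips to −; running = −975.0000
Stage 2 [38T→49T]: ω = 975.0000×38/49 = 756.1224 rpm, dir flips to +; running = +756.1224
Stage 3 [84T→34T]: ω = 756.1224×84/34 = 1868.0672 rpm, dir flips to −; running = −1868.0672
Stage 4 [47T→47T]: ω = 1868.0672×47/47 = 1868.0672 rpm, dir flips to +; running = +1868.0672
Stage 5 [47T→64T]: ω = 1868.0672×47/64 = 1371.8619 rpm, dir flips to −; running = −1371.8619

-1371.8619 rpm (opposite to input, |ω| = 1371.8619 rpm)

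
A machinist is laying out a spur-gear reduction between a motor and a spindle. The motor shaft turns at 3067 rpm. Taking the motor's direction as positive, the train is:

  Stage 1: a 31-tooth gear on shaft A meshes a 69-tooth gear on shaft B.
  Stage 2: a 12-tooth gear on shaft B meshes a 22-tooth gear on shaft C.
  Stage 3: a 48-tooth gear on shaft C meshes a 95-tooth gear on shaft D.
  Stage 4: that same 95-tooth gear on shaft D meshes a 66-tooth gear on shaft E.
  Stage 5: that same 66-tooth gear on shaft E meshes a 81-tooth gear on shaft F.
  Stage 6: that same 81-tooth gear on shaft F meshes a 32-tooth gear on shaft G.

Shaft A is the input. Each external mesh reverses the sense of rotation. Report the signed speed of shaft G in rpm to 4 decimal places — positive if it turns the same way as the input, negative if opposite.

+1127.3953 rpm (same as input, |ω| = 1127.3953 rpm)

Stage 1 [31T→69T]: ω = 3067.0000×31/69 = 1377.9275 rpm, dir flips to −; running = −1377.9275
Stage 2 [12T→22T]: ω = 1377.9275×12/22 = 751.5968 rpm, dir flips to +; running = +751.5968
Stage 3 [48T→95T]: ω = 751.5968×48/95 = 379.7542 rpm, dir flips to −; running = −379.7542
Stage 4 [95T→66T]: ω = 379.7542×95/66 = 546.6159 rpm, dir flips to +; running = +546.6159
Stage 5 [66T→81T]: ω = 546.6159×66/81 = 445.3907 rpm, dir flips to −; running = −445.3907
Stage 6 [81T→32T]: ω = 445.3907×81/32 = 1127.3953 rpm, dir flips to +; running = +1127.3953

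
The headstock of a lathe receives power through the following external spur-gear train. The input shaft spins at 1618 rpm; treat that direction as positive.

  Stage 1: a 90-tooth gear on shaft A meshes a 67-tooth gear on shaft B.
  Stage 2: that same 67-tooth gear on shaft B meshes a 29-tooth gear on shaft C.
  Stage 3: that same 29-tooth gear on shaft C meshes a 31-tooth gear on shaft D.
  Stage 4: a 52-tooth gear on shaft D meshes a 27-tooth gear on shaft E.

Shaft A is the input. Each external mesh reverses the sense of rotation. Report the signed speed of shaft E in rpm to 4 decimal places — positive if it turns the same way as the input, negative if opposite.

Stage 1 [90T→67T]: ω = 1618.0000×90/67 = 2173.4328 rpm, dir flips to −; running = −2173.4328
Stage 2 [67T→29T]: ω = 2173.4328×67/29 = 5021.3793 rpm, dir flips to +; running = +5021.3793
Stage 3 [29T→31T]: ω = 5021.3793×29/31 = 4697.4194 rpm, dir flips to −; running = −4697.4194
Stage 4 [52T→27T]: ω = 4697.4194×52/27 = 9046.8817 rpm, dir flips to +; running = +9046.8817

+9046.8817 rpm (same as input, |ω| = 9046.8817 rpm)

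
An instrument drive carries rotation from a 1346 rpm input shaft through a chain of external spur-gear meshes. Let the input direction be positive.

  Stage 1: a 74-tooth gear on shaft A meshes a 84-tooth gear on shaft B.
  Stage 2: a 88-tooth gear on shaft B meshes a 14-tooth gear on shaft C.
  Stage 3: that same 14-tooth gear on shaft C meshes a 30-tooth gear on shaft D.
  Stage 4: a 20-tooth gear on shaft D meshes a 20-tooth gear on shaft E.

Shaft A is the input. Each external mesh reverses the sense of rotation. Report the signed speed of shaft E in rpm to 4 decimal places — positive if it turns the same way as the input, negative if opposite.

Stage 1 [74T→84T]: ω = 1346.0000×74/84 = 1185.7619 rpm, dir flips to −; running = −1185.7619
Stage 2 [88T→14T]: ω = 1185.7619×88/14 = 7453.3605 rpm, dir flips to +; running = +7453.3605
Stage 3 [14T→30T]: ω = 7453.3605×14/30 = 3478.2349 rpm, dir flips to −; running = −3478.2349
Stage 4 [20T→20T]: ω = 3478.2349×20/20 = 3478.2349 rpm, dir flips to +; running = +3478.2349

+3478.2349 rpm (same as input, |ω| = 3478.2349 rpm)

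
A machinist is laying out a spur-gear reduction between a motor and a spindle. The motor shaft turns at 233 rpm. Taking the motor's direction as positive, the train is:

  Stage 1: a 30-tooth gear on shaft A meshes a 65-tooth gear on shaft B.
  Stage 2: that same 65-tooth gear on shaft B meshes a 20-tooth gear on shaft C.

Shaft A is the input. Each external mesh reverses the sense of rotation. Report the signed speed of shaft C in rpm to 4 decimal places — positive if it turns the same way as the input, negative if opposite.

Stage 1 [30T→65T]: ω = 233.0000×30/65 = 107.5385 rpm, dir flips to −; running = −107.5385
Stage 2 [65T→20T]: ω = 107.5385×65/20 = 349.5000 rpm, dir flips to +; running = +349.5000

+349.5000 rpm (same as input, |ω| = 349.5000 rpm)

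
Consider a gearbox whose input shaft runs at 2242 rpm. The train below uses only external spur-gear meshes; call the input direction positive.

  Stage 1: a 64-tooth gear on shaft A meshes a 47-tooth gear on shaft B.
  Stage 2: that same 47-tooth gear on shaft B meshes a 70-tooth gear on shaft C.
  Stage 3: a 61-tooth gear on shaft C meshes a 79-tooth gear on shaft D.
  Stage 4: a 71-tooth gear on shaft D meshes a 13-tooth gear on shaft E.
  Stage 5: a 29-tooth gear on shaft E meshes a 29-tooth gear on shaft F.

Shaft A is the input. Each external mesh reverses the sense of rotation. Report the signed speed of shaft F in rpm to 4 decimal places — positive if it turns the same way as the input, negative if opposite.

Stage 1 [64T→47T]: ω = 2242.0000×64/47 = 3052.9362 rpm, dir flips to −; running = −3052.9362
Stage 2 [47T→70T]: ω = 3052.9362×47/70 = 2049.8286 rpm, dir flips to +; running = +2049.8286
Stage 3 [61T→79T]: ω = 2049.8286×61/79 = 1582.7790 rpm, dir flips to −; running = −1582.7790
Stage 4 [71T→13T]: ω = 1582.7790×71/13 = 8644.4085 rpm, dir flips to +; running = +8644.4085
Stage 5 [29T→29T]: ω = 8644.4085×29/29 = 8644.4085 rpm, dir flips to −; running = −8644.4085

-8644.4085 rpm (opposite to input, |ω| = 8644.4085 rpm)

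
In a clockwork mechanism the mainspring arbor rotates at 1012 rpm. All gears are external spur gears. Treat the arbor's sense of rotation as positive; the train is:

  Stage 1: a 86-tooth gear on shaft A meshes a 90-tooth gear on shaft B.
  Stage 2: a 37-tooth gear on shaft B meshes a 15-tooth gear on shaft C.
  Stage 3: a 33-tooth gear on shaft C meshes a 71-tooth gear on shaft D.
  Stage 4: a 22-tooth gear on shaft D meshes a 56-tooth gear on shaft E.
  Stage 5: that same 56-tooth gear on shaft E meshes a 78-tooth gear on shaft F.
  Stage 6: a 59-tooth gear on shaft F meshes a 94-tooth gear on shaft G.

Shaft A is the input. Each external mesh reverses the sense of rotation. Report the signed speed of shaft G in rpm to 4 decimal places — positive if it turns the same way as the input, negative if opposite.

+196.2704 rpm (same as input, |ω| = 196.2704 rpm)

Stage 1 [86T→90T]: ω = 1012.0000×86/90 = 967.0222 rpm, dir flips to −; running = −967.0222
Stage 2 [37T→15T]: ω = 967.0222×37/15 = 2385.3215 rpm, dir flips to +; running = +2385.3215
Stage 3 [33T→71T]: ω = 2385.3215×33/71 = 1108.6705 rpm, dir flips to −; running = −1108.6705
Stage 4 [22T→56T]: ω = 1108.6705×22/56 = 435.5491 rpm, dir flips to +; running = +435.5491
Stage 5 [56T→78T]: ω = 435.5491×56/78 = 312.7019 rpm, dir flips to −; running = −312.7019
Stage 6 [59T→94T]: ω = 312.7019×59/94 = 196.2704 rpm, dir flips to +; running = +196.2704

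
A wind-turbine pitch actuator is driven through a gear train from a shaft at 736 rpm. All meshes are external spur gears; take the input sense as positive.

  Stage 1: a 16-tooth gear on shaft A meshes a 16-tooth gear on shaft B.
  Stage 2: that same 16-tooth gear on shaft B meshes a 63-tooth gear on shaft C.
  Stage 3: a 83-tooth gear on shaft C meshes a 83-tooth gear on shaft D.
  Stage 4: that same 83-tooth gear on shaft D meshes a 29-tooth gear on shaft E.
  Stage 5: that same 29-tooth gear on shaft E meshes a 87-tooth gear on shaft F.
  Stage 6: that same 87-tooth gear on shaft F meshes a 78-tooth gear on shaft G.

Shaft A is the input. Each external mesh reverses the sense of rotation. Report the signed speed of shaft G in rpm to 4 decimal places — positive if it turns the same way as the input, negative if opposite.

Stage 1 [16T→16T]: ω = 736.0000×16/16 = 736.0000 rpm, dir flips to −; running = −736.0000
Stage 2 [16T→63T]: ω = 736.0000×16/63 = 186.9206 rpm, dir flips to +; running = +186.9206
Stage 3 [83T→83T]: ω = 186.9206×83/83 = 186.9206 rpm, dir flips to −; running = −186.9206
Stage 4 [83T→29T]: ω = 186.9206×83/29 = 534.9797 rpm, dir flips to +; running = +534.9797
Stage 5 [29T→87T]: ω = 534.9797×29/87 = 178.3266 rpm, dir flips to −; running = −178.3266
Stage 6 [87T→78T]: ω = 178.3266×87/78 = 198.9027 rpm, dir flips to +; running = +198.9027

+198.9027 rpm (same as input, |ω| = 198.9027 rpm)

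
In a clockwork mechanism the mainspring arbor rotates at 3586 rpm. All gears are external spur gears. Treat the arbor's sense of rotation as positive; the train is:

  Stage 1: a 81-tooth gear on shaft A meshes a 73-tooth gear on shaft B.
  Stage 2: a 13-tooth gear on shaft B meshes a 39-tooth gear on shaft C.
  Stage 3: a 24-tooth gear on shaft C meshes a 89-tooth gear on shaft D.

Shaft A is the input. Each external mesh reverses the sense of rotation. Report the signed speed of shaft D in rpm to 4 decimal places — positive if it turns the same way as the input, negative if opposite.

-357.6617 rpm (opposite to input, |ω| = 357.6617 rpm)

Stage 1 [81T→73T]: ω = 3586.0000×81/73 = 3978.9863 rpm, dir flips to −; running = −3978.9863
Stage 2 [13T→39T]: ω = 3978.9863×13/39 = 1326.3288 rpm, dir flips to +; running = +1326.3288
Stage 3 [24T→89T]: ω = 1326.3288×24/89 = 357.6617 rpm, dir flips to −; running = −357.6617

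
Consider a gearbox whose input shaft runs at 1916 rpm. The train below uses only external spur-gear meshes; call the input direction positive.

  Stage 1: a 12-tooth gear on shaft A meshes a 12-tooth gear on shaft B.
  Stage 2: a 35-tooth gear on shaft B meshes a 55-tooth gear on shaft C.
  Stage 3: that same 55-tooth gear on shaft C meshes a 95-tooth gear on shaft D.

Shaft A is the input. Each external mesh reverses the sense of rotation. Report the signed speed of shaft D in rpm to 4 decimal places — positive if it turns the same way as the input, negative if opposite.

-705.8947 rpm (opposite to input, |ω| = 705.8947 rpm)

Stage 1 [12T→12T]: ω = 1916.0000×12/12 = 1916.0000 rpm, dir flips to −; running = −1916.0000
Stage 2 [35T→55T]: ω = 1916.0000×35/55 = 1219.2727 rpm, dir flips to +; running = +1219.2727
Stage 3 [55T→95T]: ω = 1219.2727×55/95 = 705.8947 rpm, dir flips to −; running = −705.8947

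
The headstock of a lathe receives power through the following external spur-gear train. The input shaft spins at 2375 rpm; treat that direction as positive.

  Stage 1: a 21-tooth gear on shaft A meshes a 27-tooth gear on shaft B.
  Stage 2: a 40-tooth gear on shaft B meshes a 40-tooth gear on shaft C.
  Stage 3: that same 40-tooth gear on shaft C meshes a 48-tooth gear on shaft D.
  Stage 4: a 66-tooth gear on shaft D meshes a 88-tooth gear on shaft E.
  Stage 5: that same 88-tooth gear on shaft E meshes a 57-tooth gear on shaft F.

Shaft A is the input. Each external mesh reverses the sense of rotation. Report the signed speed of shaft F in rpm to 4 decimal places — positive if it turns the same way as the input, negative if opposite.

-1782.4074 rpm (opposite to input, |ω| = 1782.4074 rpm)

Stage 1 [21T→27T]: ω = 2375.0000×21/27 = 1847.2222 rpm, dir flips to −; running = −1847.2222
Stage 2 [40T→40T]: ω = 1847.2222×40/40 = 1847.2222 rpm, dir flips to +; running = +1847.2222
Stage 3 [40T→48T]: ω = 1847.2222×40/48 = 1539.3519 rpm, dir flips to −; running = −1539.3519
Stage 4 [66T→88T]: ω = 1539.3519×66/88 = 1154.5139 rpm, dir flips to +; running = +1154.5139
Stage 5 [88T→57T]: ω = 1154.5139×88/57 = 1782.4074 rpm, dir flips to −; running = −1782.4074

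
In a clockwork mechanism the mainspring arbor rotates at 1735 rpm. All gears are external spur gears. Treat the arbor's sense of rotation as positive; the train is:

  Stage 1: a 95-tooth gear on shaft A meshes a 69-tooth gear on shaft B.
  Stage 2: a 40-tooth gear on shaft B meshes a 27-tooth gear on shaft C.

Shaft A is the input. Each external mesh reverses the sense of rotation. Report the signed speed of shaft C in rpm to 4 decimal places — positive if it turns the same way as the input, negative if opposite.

+3538.9157 rpm (same as input, |ω| = 3538.9157 rpm)

Stage 1 [95T→69T]: ω = 1735.0000×95/69 = 2388.7681 rpm, dir flips to −; running = −2388.7681
Stage 2 [40T→27T]: ω = 2388.7681×40/27 = 3538.9157 rpm, dir flips to +; running = +3538.9157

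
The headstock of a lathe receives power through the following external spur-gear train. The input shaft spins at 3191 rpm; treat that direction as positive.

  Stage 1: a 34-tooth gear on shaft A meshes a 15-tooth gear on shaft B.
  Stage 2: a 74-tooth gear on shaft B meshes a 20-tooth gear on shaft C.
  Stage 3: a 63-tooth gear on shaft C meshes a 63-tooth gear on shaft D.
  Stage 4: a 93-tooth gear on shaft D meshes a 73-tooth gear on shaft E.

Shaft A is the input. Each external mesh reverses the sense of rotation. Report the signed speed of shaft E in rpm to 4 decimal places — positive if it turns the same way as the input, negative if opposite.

+34093.8679 rpm (same as input, |ω| = 34093.8679 rpm)

Stage 1 [34T→15T]: ω = 3191.0000×34/15 = 7232.9333 rpm, dir flips to −; running = −7232.9333
Stage 2 [74T→20T]: ω = 7232.9333×74/20 = 26761.8533 rpm, dir flips to +; running = +26761.8533
Stage 3 [63T→63T]: ω = 26761.8533×63/63 = 26761.8533 rpm, dir flips to −; running = −26761.8533
Stage 4 [93T→73T]: ω = 26761.8533×93/73 = 34093.8679 rpm, dir flips to +; running = +34093.8679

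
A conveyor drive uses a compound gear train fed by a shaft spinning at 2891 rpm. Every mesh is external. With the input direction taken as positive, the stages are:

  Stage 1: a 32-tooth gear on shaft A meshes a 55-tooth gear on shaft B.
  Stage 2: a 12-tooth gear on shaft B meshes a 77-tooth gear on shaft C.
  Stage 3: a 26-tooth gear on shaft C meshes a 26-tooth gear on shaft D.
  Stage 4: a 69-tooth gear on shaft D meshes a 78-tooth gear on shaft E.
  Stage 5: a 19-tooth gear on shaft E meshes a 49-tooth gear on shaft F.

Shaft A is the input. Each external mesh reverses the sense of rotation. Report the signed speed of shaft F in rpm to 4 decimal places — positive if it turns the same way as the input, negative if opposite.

Stage 1 [32T→55T]: ω = 2891.0000×32/55 = 1682.0364 rpm, dir flips to −; running = −1682.0364
Stage 2 [12T→77T]: ω = 1682.0364×12/77 = 262.1355 rpm, dir flips to +; running = +262.1355
Stage 3 [26T→26T]: ω = 262.1355×26/26 = 262.1355 rpm, dir flips to −; running = −262.1355
Stage 4 [69T→78T]: ω = 262.1355×69/78 = 231.8891 rpm, dir flips to +; running = +231.8891
Stage 5 [19T→49T]: ω = 231.8891×19/49 = 89.9162 rpm, dir flips to −; running = −89.9162

-89.9162 rpm (opposite to input, |ω| = 89.9162 rpm)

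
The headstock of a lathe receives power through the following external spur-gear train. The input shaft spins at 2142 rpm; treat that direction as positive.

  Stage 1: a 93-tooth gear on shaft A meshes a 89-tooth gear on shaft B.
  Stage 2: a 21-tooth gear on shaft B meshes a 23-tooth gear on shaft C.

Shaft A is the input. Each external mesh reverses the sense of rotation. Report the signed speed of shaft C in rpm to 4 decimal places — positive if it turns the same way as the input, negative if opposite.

Stage 1 [93T→89T]: ω = 2142.0000×93/89 = 2238.2697 rpm, dir flips to −; running = −2238.2697
Stage 2 [21T→23T]: ω = 2238.2697×21/23 = 2043.6375 rpm, dir flips to +; running = +2043.6375

+2043.6375 rpm (same as input, |ω| = 2043.6375 rpm)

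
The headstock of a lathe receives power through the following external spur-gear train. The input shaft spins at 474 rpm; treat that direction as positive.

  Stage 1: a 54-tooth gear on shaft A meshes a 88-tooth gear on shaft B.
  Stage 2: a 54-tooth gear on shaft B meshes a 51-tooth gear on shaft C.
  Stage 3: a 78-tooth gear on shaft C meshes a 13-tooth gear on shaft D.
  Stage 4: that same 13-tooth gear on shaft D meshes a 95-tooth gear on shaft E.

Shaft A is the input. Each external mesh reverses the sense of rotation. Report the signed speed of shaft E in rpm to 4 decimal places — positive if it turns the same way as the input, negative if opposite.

Stage 1 [54T→88T]: ω = 474.0000×54/88 = 290.8636 rpm, dir flips to −; running = −290.8636
Stage 2 [54T→51T]: ω = 290.8636×54/51 = 307.9733 rpm, dir flips to +; running = +307.9733
Stage 3 [78T→13T]: ω = 307.9733×78/13 = 1847.8396 rpm, dir flips to −; running = −1847.8396
Stage 4 [13T→95T]: ω = 1847.8396×13/95 = 252.8623 rpm, dir flips to +; running = +252.8623

+252.8623 rpm (same as input, |ω| = 252.8623 rpm)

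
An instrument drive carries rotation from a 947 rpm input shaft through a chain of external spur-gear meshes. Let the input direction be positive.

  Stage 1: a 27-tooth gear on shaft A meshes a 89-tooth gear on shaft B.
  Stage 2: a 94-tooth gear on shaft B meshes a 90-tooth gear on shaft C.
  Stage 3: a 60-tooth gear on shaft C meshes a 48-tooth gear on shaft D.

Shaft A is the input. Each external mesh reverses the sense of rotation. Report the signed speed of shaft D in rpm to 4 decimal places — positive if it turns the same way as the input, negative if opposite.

Stage 1 [27T→89T]: ω = 947.0000×27/89 = 287.2921 rpm, dir flips to −; running = −287.2921
Stage 2 [94T→90T]: ω = 287.2921×94/90 = 300.0607 rpm, dir flips to +; running = +300.0607
Stage 3 [60T→48T]: ω = 300.0607×60/48 = 375.0758 rpm, dir flips to −; running = −375.0758

-375.0758 rpm (opposite to input, |ω| = 375.0758 rpm)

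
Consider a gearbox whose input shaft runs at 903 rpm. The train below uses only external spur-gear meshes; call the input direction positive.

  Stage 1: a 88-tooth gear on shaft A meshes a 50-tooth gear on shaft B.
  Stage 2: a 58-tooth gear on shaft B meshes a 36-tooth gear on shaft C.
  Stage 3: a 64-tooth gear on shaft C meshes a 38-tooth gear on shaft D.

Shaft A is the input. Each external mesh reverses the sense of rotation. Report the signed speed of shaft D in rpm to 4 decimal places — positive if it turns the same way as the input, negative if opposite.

-4312.4323 rpm (opposite to input, |ω| = 4312.4323 rpm)

Stage 1 [88T→50T]: ω = 903.0000×88/50 = 1589.2800 rpm, dir flips to −; running = −1589.2800
Stage 2 [58T→36T]: ω = 1589.2800×58/36 = 2560.5067 rpm, dir flips to +; running = +2560.5067
Stage 3 [64T→38T]: ω = 2560.5067×64/38 = 4312.4323 rpm, dir flips to −; running = −4312.4323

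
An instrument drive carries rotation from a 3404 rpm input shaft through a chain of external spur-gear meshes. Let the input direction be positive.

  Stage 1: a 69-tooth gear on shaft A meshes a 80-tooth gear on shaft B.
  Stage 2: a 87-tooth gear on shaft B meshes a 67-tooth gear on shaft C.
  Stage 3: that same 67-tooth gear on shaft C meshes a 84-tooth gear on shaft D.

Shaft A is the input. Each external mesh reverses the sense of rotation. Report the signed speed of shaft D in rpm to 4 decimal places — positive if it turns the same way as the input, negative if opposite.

Stage 1 [69T→80T]: ω = 3404.0000×69/80 = 2935.9500 rpm, dir flips to −; running = −2935.9500
Stage 2 [87T→67T]: ω = 2935.9500×87/67 = 3812.3530 rpm, dir flips to +; running = +3812.3530
Stage 3 [67T→84T]: ω = 3812.3530×67/84 = 3040.8054 rpm, dir flips to −; running = −3040.8054

-3040.8054 rpm (opposite to input, |ω| = 3040.8054 rpm)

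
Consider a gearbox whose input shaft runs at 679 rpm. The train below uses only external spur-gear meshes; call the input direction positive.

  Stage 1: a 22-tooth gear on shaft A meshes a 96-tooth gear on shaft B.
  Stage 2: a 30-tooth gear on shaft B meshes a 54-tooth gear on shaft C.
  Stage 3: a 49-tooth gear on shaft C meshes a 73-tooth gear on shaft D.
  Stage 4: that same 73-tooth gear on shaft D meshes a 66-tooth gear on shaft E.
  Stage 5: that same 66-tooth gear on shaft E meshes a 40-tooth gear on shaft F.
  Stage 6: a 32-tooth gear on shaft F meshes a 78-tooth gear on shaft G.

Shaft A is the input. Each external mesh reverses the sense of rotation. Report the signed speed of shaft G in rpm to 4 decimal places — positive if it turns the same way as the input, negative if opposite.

+43.4450 rpm (same as input, |ω| = 43.4450 rpm)

Stage 1 [22T→96T]: ω = 679.0000×22/96 = 155.6042 rpm, dir flips to −; running = −155.6042
Stage 2 [30T→54T]: ω = 155.6042×30/54 = 86.4468 rpm, dir flips to +; running = +86.4468
Stage 3 [49T→73T]: ω = 86.4468×49/73 = 58.0259 rpm, dir flips to −; running = −58.0259
Stage 4 [73T→66T]: ω = 58.0259×73/66 = 64.1802 rpm, dir flips to +; running = +64.1802
Stage 5 [66T→40T]: ω = 64.1802×66/40 = 105.8973 rpm, dir flips to −; running = −105.8973
Stage 6 [32T→78T]: ω = 105.8973×32/78 = 43.4450 rpm, dir flips to +; running = +43.4450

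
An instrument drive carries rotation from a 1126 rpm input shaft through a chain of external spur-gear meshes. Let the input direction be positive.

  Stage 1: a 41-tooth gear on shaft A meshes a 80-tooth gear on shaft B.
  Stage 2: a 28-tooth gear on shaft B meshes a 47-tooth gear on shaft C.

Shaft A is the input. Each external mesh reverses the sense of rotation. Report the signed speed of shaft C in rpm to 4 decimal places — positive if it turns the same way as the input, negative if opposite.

Stage 1 [41T→80T]: ω = 1126.0000×41/80 = 577.0750 rpm, dir flips to −; running = −577.0750
Stage 2 [28T→47T]: ω = 577.0750×28/47 = 343.7894 rpm, dir flips to +; running = +343.7894

+343.7894 rpm (same as input, |ω| = 343.7894 rpm)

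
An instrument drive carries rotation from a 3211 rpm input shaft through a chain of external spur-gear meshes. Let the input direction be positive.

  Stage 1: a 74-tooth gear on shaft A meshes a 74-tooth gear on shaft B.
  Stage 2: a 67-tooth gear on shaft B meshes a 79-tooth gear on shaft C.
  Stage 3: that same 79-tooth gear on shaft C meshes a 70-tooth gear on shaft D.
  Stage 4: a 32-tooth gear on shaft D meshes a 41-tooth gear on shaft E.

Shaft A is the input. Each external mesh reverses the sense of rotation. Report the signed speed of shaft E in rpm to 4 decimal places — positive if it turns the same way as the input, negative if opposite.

+2398.7401 rpm (same as input, |ω| = 2398.7401 rpm)

Stage 1 [74T→74T]: ω = 3211.0000×74/74 = 3211.0000 rpm, dir flips to −; running = −3211.0000
Stage 2 [67T→79T]: ω = 3211.0000×67/79 = 2723.2532 rpm, dir flips to +; running = +2723.2532
Stage 3 [79T→70T]: ω = 2723.2532×79/70 = 3073.3857 rpm, dir flips to −; running = −3073.3857
Stage 4 [32T→41T]: ω = 3073.3857×32/41 = 2398.7401 rpm, dir flips to +; running = +2398.7401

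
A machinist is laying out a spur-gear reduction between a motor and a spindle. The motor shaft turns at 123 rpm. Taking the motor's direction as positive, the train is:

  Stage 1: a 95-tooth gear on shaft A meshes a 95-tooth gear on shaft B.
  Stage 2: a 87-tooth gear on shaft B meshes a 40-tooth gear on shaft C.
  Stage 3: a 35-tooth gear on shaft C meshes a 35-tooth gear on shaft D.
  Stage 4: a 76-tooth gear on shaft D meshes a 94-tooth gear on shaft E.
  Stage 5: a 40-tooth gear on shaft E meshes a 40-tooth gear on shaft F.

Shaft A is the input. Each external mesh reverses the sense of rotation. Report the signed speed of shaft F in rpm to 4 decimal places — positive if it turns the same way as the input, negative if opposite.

-216.2968 rpm (opposite to input, |ω| = 216.2968 rpm)

Stage 1 [95T→95T]: ω = 123.0000×95/95 = 123.0000 rpm, dir flips to −; running = −123.0000
Stage 2 [87T→40T]: ω = 123.0000×87/40 = 267.5250 rpm, dir flips to +; running = +267.5250
Stage 3 [35T→35T]: ω = 267.5250×35/35 = 267.5250 rpm, dir flips to −; running = −267.5250
Stage 4 [76T→94T]: ω = 267.5250×76/94 = 216.2968 rpm, dir flips to +; running = +216.2968
Stage 5 [40T→40T]: ω = 216.2968×40/40 = 216.2968 rpm, dir flips to −; running = −216.2968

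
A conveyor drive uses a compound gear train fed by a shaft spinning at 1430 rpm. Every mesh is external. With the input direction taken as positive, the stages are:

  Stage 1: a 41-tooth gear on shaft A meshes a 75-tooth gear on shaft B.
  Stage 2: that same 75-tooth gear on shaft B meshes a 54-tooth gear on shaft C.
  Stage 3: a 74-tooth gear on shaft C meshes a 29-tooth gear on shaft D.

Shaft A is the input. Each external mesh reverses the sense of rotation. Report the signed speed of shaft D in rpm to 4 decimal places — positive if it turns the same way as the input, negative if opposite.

-2770.5109 rpm (opposite to input, |ω| = 2770.5109 rpm)

Stage 1 [41T→75T]: ω = 1430.0000×41/75 = 781.7333 rpm, dir flips to −; running = −781.7333
Stage 2 [75T→54T]: ω = 781.7333×75/54 = 1085.7407 rpm, dir flips to +; running = +1085.7407
Stage 3 [74T→29T]: ω = 1085.7407×74/29 = 2770.5109 rpm, dir flips to −; running = −2770.5109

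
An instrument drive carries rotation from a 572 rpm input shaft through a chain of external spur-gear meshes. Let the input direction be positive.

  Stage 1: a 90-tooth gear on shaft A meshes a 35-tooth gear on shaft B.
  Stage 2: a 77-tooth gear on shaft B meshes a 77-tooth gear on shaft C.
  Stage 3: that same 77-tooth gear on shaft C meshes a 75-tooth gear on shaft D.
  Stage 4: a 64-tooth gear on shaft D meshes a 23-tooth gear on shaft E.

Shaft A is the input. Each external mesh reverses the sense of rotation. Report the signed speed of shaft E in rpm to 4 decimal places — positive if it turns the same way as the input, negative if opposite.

+4201.9617 rpm (same as input, |ω| = 4201.9617 rpm)

Stage 1 [90T→35T]: ω = 572.0000×90/35 = 1470.8571 rpm, dir flips to −; running = −1470.8571
Stage 2 [77T→77T]: ω = 1470.8571×77/77 = 1470.8571 rpm, dir flips to +; running = +1470.8571
Stage 3 [77T→75T]: ω = 1470.8571×77/75 = 1510.0800 rpm, dir flips to −; running = −1510.0800
Stage 4 [64T→23T]: ω = 1510.0800×64/23 = 4201.9617 rpm, dir flips to +; running = +4201.9617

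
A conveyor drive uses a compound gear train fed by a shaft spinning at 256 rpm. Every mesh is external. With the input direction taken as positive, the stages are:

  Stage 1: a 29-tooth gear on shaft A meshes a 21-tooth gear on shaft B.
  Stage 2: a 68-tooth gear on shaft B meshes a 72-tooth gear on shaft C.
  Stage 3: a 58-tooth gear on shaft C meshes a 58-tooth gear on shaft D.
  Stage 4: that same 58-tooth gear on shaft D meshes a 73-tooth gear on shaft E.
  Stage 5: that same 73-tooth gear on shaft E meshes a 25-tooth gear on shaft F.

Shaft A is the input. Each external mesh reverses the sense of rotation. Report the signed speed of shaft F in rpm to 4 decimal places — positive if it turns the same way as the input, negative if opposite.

-774.6099 rpm (opposite to input, |ω| = 774.6099 rpm)

Stage 1 [29T→21T]: ω = 256.0000×29/21 = 353.5238 rpm, dir flips to −; running = −353.5238
Stage 2 [68T→72T]: ω = 353.5238×68/72 = 333.8836 rpm, dir flips to +; running = +333.8836
Stage 3 [58T→58T]: ω = 333.8836×58/58 = 333.8836 rpm, dir flips to −; running = −333.8836
Stage 4 [58T→73T]: ω = 333.8836×58/73 = 265.2774 rpm, dir flips to +; running = +265.2774
Stage 5 [73T→25T]: ω = 265.2774×73/25 = 774.6099 rpm, dir flips to −; running = −774.6099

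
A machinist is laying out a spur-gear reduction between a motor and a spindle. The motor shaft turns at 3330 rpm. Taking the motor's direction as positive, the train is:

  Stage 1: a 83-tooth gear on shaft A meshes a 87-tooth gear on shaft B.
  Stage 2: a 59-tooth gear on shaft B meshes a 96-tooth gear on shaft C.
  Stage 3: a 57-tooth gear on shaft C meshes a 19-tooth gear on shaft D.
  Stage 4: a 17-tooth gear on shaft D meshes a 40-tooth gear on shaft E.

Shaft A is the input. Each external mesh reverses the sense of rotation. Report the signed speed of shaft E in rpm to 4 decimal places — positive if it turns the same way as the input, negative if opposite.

+2489.3963 rpm (same as input, |ω| = 2489.3963 rpm)

Stage 1 [83T→87T]: ω = 3330.0000×83/87 = 3176.8966 rpm, dir flips to −; running = −3176.8966
Stage 2 [59T→96T]: ω = 3176.8966×59/96 = 1952.4677 rpm, dir flips to +; running = +1952.4677
Stage 3 [57T→19T]: ω = 1952.4677×57/19 = 5857.4030 rpm, dir flips to −; running = −5857.4030
Stage 4 [17T→40T]: ω = 5857.4030×17/40 = 2489.3963 rpm, dir flips to +; running = +2489.3963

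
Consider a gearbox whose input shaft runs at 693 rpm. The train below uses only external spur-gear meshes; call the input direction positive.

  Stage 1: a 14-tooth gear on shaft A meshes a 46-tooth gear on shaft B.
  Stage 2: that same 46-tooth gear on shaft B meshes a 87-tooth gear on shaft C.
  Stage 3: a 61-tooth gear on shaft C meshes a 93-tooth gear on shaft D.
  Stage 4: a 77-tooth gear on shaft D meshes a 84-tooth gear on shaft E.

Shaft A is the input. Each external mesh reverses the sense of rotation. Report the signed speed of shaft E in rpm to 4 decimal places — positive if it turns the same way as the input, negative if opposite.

Stage 1 [14T→46T]: ω = 693.0000×14/46 = 210.9130 rpm, dir flips to −; running = −210.9130
Stage 2 [46T→87T]: ω = 210.9130×46/87 = 111.5172 rpm, dir flips to +; running = +111.5172
Stage 3 [61T→93T]: ω = 111.5172×61/93 = 73.1457 rpm, dir flips to −; running = −73.1457
Stage 4 [77T→84T]: ω = 73.1457×77/84 = 67.0502 rpm, dir flips to +; running = +67.0502

+67.0502 rpm (same as input, |ω| = 67.0502 rpm)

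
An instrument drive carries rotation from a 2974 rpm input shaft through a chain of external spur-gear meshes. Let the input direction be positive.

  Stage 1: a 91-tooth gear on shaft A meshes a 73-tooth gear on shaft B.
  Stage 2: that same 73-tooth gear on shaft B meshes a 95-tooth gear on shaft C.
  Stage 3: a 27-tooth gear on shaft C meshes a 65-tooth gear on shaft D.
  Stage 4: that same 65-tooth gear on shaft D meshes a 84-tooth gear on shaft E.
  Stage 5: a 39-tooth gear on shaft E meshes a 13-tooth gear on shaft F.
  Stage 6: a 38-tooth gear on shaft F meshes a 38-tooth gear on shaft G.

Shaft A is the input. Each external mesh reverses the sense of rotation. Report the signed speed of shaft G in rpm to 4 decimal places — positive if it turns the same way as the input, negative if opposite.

+2747.0368 rpm (same as input, |ω| = 2747.0368 rpm)

Stage 1 [91T→73T]: ω = 2974.0000×91/73 = 3707.3151 rpm, dir flips to −; running = −3707.3151
Stage 2 [73T→95T]: ω = 3707.3151×73/95 = 2848.7789 rpm, dir flips to +; running = +2848.7789
Stage 3 [27T→65T]: ω = 2848.7789×27/65 = 1183.3389 rpm, dir flips to −; running = −1183.3389
Stage 4 [65T→84T]: ω = 1183.3389×65/84 = 915.6789 rpm, dir flips to +; running = +915.6789
Stage 5 [39T→13T]: ω = 915.6789×39/13 = 2747.0368 rpm, dir flips to −; running = −2747.0368
Stage 6 [38T→38T]: ω = 2747.0368×38/38 = 2747.0368 rpm, dir flips to +; running = +2747.0368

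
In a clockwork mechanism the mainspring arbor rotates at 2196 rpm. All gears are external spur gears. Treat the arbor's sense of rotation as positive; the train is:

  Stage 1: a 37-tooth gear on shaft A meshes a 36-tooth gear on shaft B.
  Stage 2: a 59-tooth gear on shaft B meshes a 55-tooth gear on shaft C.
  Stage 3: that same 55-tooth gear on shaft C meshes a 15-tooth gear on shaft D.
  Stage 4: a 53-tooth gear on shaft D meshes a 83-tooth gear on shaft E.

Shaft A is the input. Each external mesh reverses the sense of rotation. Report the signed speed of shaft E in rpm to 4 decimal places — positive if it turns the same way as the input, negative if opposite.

+5668.7863 rpm (same as input, |ω| = 5668.7863 rpm)

Stage 1 [37T→36T]: ω = 2196.0000×37/36 = 2257.0000 rpm, dir flips to −; running = −2257.0000
Stage 2 [59T→55T]: ω = 2257.0000×59/55 = 2421.1455 rpm, dir flips to +; running = +2421.1455
Stage 3 [55T→15T]: ω = 2421.1455×55/15 = 8877.5333 rpm, dir flips to −; running = −8877.5333
Stage 4 [53T→83T]: ω = 8877.5333×53/83 = 5668.7863 rpm, dir flips to +; running = +5668.7863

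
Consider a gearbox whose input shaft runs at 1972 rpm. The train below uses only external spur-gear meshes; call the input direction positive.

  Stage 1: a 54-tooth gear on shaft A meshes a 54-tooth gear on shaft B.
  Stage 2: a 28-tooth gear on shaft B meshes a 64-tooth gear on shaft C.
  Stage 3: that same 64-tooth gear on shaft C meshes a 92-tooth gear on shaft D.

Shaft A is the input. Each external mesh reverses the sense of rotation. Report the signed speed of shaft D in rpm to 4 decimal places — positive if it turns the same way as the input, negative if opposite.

-600.1739 rpm (opposite to input, |ω| = 600.1739 rpm)

Stage 1 [54T→54T]: ω = 1972.0000×54/54 = 1972.0000 rpm, dir flips to −; running = −1972.0000
Stage 2 [28T→64T]: ω = 1972.0000×28/64 = 862.7500 rpm, dir flips to +; running = +862.7500
Stage 3 [64T→92T]: ω = 862.7500×64/92 = 600.1739 rpm, dir flips to −; running = −600.1739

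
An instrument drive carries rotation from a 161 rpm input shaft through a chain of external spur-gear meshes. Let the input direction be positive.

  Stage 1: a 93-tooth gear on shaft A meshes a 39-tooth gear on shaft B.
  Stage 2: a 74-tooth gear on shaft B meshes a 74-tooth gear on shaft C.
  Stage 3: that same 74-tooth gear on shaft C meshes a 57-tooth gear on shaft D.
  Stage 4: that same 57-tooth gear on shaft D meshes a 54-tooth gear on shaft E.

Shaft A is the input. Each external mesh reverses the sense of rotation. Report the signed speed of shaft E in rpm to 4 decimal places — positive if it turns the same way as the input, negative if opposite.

Stage 1 [93T→39T]: ω = 161.0000×93/39 = 383.9231 rpm, dir flips to −; running = −383.9231
Stage 2 [74T→74T]: ω = 383.9231×74/74 = 383.9231 rpm, dir flips to +; running = +383.9231
Stage 3 [74T→57T]: ω = 383.9231×74/57 = 498.4265 rpm, dir flips to −; running = −498.4265
Stage 4 [57T→54T]: ω = 498.4265×57/54 = 526.1168 rpm, dir flips to +; running = +526.1168

+526.1168 rpm (same as input, |ω| = 526.1168 rpm)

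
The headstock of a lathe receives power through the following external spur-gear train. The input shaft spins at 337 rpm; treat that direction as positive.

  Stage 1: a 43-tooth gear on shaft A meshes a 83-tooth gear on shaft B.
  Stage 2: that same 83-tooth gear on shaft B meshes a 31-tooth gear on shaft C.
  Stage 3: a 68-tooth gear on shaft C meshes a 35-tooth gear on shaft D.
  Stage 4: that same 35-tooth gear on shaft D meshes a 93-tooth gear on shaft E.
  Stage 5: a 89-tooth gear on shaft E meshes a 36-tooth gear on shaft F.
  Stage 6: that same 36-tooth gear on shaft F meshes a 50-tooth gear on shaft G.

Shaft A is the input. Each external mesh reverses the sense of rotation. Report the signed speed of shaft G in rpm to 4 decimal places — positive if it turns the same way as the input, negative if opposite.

+608.3908 rpm (same as input, |ω| = 608.3908 rpm)

Stage 1 [43T→83T]: ω = 337.0000×43/83 = 174.5904 rpm, dir flips to −; running = −174.5904
Stage 2 [83T→31T]: ω = 174.5904×83/31 = 467.4516 rpm, dir flips to +; running = +467.4516
Stage 3 [68T→35T]: ω = 467.4516×68/35 = 908.1917 rpm, dir flips to −; running = −908.1917
Stage 4 [35T→93T]: ω = 908.1917×35/93 = 341.7926 rpm, dir flips to +; running = +341.7926
Stage 5 [89T→36T]: ω = 341.7926×89/36 = 844.9872 rpm, dir flips to −; running = −844.9872
Stage 6 [36T→50T]: ω = 844.9872×36/50 = 608.3908 rpm, dir flips to +; running = +608.3908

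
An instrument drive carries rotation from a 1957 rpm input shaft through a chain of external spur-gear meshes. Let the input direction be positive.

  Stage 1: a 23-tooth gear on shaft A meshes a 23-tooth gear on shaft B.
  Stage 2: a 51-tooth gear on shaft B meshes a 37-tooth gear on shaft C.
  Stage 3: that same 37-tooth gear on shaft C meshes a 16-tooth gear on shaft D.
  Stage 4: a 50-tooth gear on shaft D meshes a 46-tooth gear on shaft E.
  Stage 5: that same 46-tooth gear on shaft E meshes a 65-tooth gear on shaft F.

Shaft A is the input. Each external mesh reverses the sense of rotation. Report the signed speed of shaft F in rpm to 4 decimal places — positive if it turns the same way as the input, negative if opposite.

Stage 1 [23T→23T]: ω = 1957.0000×23/23 = 1957.0000 rpm, dir flips to −; running = −1957.0000
Stage 2 [51T→37T]: ω = 1957.0000×51/37 = 2697.4865 rpm, dir flips to +; running = +2697.4865
Stage 3 [37T→16T]: ω = 2697.4865×37/16 = 6237.9375 rpm, dir flips to −; running = −6237.9375
Stage 4 [50T→46T]: ω = 6237.9375×50/46 = 6780.3668 rpm, dir flips to +; running = +6780.3668
Stage 5 [46T→65T]: ω = 6780.3668×46/65 = 4798.4135 rpm, dir flips to −; running = −4798.4135

-4798.4135 rpm (opposite to input, |ω| = 4798.4135 rpm)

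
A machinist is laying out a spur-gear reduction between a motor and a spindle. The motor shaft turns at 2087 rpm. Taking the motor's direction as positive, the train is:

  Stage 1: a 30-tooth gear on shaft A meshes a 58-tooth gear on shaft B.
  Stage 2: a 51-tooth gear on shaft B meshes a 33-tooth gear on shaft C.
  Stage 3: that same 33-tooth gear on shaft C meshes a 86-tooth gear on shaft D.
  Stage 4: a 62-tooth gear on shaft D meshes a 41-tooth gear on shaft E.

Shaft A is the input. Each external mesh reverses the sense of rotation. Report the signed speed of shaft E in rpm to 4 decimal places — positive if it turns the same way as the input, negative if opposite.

+968.0444 rpm (same as input, |ω| = 968.0444 rpm)

Stage 1 [30T→58T]: ω = 2087.0000×30/58 = 1079.4828 rpm, dir flips to −; running = −1079.4828
Stage 2 [51T→33T]: ω = 1079.4828×51/33 = 1668.2915 rpm, dir flips to +; running = +1668.2915
Stage 3 [33T→86T]: ω = 1668.2915×33/86 = 640.1584 rpm, dir flips to −; running = −640.1584
Stage 4 [62T→41T]: ω = 640.1584×62/41 = 968.0444 rpm, dir flips to +; running = +968.0444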